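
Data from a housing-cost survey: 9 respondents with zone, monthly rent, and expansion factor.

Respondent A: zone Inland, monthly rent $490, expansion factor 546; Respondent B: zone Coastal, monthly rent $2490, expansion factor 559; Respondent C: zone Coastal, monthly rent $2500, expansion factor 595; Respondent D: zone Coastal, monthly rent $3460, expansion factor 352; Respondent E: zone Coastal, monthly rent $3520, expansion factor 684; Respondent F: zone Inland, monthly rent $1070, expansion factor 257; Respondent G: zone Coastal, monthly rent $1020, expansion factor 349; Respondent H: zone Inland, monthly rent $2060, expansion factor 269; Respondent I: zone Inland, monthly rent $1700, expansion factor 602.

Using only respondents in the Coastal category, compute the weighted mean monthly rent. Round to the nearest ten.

2700

Coastal rows: B, C, D, E, G
Weighted sum = 2490×559 + 2500×595 + 3460×352 + 3520×684 + 1020×349
  = 1391910 + 1487500 + 1217920 + 2407680 + 355980 = 6860990
Sum of weights = 2539
Weighted mean = 6860990 / 2539 = 2702.241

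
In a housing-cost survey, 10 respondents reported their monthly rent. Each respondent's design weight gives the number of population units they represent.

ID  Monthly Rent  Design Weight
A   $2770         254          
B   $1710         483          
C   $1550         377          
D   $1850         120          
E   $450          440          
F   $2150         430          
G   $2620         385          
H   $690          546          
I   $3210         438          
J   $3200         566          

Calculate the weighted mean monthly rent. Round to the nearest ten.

Weighted sum = 2770×254 + 1710×483 + 1550×377 + 1850×120 + 450×440 + 2150×430 + 2620×385 + 690×546 + 3210×438 + 3200×566
  = 8060980
Sum of weights = 254 + 483 + 377 + 120 + 440 + 430 + 385 + 546 + 438 + 566 = 4039
Weighted mean = 8060980 / 4039 = 1995.7861

2000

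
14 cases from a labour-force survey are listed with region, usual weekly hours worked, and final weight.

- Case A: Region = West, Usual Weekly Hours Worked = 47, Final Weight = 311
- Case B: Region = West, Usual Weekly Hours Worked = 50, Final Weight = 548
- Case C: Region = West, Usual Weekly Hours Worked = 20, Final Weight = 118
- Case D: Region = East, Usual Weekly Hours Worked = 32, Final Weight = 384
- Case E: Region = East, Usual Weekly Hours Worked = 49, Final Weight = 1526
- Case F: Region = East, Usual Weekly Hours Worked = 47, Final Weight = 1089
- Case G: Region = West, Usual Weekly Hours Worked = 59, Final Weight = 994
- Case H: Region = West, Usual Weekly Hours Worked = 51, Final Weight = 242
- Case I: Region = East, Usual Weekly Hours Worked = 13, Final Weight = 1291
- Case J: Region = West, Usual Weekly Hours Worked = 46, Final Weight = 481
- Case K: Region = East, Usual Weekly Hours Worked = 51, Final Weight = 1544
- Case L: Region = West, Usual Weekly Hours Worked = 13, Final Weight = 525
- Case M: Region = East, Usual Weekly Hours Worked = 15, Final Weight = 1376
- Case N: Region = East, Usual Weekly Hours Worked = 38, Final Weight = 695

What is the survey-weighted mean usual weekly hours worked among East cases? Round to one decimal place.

35.5

East rows: D, E, F, I, K, M, N
Weighted sum = 32×384 + 49×1526 + 47×1089 + 13×1291 + 51×1544 + 15×1376 + 38×695
  = 12288 + 74774 + 51183 + 16783 + 78744 + 20640 + 26410 = 280822
Sum of weights = 7905
Weighted mean = 280822 / 7905 = 35.524605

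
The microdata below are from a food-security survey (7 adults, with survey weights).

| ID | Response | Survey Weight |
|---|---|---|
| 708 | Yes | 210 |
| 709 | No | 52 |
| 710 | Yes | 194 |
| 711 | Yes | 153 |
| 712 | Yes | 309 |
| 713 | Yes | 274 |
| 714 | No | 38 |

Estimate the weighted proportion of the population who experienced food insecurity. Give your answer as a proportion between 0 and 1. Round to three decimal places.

Sum of weights for 'Yes' = 210 + 194 + 153 + 309 + 274 = 1140
Total weight = 210 + 52 + 194 + 153 + 309 + 274 + 38 = 1230
Weighted proportion = 1140 / 1230 = 0.92682927

0.927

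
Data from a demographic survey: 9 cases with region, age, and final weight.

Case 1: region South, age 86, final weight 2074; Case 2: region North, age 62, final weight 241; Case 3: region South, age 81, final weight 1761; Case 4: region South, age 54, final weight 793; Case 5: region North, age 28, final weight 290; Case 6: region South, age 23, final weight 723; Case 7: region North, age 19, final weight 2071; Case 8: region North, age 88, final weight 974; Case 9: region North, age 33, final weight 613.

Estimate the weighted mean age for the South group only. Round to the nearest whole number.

71

South rows: 1, 3, 4, 6
Weighted sum = 86×2074 + 81×1761 + 54×793 + 23×723
  = 178364 + 142641 + 42822 + 16629 = 380456
Sum of weights = 2074 + 1761 + 793 + 723 = 5351
Weighted mean = 380456 / 5351 = 71.099981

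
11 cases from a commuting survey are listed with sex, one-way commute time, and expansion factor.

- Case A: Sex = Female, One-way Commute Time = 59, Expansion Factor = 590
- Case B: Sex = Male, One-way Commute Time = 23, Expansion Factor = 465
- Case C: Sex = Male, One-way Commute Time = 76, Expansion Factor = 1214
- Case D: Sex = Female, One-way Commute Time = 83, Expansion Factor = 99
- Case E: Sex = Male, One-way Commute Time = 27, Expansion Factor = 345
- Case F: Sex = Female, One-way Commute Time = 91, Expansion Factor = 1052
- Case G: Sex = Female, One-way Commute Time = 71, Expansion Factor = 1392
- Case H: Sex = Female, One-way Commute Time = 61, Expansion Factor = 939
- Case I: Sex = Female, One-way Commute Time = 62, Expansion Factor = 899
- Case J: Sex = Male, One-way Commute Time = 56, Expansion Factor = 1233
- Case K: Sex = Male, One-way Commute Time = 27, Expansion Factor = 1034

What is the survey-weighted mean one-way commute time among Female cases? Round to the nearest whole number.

Female rows: A, D, F, G, H, I
Weighted sum = 59×590 + 83×99 + 91×1052 + 71×1392 + 61×939 + 62×899
  = 34810 + 8217 + 95732 + 98832 + 57279 + 55738 = 350608
Sum of weights = 590 + 99 + 1052 + 1392 + 939 + 899 = 4971
Weighted mean = 350608 / 4971 = 70.530678

71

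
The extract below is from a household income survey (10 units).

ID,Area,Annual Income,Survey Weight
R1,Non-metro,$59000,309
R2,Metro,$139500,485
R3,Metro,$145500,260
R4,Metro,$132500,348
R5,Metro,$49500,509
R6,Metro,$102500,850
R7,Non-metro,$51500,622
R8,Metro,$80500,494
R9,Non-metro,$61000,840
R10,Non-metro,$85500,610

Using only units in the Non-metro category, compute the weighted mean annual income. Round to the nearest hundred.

64500

Non-metro rows: R1, R7, R9, R10
Weighted sum = 59000×309 + 51500×622 + 61000×840 + 85500×610
  = 18231000 + 32033000 + 51240000 + 52155000 = 153659000
Sum of weights = 309 + 622 + 840 + 610 = 2381
Weighted mean = 153659000 / 2381 = 64535.489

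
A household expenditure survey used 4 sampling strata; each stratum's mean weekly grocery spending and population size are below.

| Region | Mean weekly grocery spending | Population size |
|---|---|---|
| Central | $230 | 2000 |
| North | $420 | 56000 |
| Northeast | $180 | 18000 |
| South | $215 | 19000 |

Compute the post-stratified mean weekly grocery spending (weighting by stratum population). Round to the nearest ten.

330

Σ Nₕ·x̄ₕ = 230×2000 + 420×56000 + 180×18000 + 215×19000
  = 31305000
Σ Nₕ = 95000
Overall mean = 31305000 / 95000 = 329.52632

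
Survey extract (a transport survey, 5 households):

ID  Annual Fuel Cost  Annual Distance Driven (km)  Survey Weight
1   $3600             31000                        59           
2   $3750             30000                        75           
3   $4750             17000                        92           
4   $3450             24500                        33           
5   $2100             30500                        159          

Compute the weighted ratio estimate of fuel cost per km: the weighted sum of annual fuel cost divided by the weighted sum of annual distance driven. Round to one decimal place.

0.1

Σ wᵢ·y = 3600×59 + 3750×75 + 4750×92 + 3450×33 + 2100×159
  = 212400 + 281250 + 437000 + 113850 + 333900 = 1378400
Σ wᵢ·x = 31000×59 + 30000×75 + 17000×92 + 24500×33 + 30500×159
  = 1829000 + 2250000 + 1564000 + 808500 + 4849500 = 11301000
Ratio = 1378400 / 11301000 = 0.12197151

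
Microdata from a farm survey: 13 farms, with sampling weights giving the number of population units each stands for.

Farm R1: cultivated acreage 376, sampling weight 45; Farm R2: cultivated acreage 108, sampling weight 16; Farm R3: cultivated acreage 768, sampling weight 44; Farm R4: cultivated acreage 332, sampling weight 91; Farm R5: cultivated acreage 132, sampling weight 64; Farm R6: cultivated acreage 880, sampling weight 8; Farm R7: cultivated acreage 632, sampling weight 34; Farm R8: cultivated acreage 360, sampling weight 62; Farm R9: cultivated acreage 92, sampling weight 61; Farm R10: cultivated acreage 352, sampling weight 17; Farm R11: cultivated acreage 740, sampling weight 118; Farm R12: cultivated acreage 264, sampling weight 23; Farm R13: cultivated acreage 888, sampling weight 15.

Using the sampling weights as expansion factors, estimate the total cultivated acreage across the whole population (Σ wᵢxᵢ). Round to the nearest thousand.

Weighted total = 260256

260000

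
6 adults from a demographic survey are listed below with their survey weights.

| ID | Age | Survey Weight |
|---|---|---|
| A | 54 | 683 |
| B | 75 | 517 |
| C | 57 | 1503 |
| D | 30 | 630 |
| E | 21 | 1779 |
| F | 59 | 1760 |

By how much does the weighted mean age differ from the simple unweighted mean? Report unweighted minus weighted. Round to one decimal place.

Unweighted sum = 54 + 75 + 57 + 30 + 21 + 59 = 296
Unweighted mean = 296 / 6 = 49.333333
Weighted sum = 321427
Sum of weights = 683 + 517 + 1503 + 630 + 1779 + 1760 = 6872
Weighted mean = 321427 / 6872 = 46.773428
Difference (unweighted minus weighted) = 2.5599049

2.6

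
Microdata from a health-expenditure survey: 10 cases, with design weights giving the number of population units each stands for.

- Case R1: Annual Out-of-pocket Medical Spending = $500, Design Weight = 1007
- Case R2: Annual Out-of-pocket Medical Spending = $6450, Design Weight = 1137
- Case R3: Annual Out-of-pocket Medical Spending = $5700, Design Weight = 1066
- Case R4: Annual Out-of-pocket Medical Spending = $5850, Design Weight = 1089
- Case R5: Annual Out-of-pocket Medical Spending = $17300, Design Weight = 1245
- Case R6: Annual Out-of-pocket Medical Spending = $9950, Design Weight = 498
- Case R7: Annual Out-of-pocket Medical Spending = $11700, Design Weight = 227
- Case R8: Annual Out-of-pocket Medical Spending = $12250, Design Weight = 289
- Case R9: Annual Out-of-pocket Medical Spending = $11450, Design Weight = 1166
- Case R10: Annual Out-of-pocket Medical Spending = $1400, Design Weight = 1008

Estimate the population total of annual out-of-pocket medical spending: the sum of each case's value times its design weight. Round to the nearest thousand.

Weighted total = 500×1007 + 6450×1137 + 5700×1066 + 5850×1089 + 17300×1245 + 9950×498 + 11700×227 + 12250×289 + 11450×1166 + 1400×1008
  = 67735650

67736000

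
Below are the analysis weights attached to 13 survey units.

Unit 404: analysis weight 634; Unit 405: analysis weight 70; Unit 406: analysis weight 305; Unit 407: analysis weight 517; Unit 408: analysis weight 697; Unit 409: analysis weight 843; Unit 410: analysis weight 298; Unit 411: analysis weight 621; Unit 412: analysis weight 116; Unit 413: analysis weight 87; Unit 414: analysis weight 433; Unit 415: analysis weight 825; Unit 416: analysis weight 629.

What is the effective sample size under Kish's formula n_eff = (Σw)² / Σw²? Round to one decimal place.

Σ wᵢ = 6075
Σ wᵢ² = 3722853
n_eff = 6075² / 3722853 = 36905625 / 3722853 = 9.9132641

9.9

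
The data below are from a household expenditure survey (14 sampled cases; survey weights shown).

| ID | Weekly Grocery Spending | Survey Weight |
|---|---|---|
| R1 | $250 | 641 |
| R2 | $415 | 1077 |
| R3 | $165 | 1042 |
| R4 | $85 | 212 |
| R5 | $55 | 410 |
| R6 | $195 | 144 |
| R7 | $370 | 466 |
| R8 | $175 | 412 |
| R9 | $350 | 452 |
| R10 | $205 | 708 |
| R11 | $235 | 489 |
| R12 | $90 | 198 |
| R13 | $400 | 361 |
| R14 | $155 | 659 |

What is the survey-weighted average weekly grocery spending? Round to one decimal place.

Weighted sum = 1774925
Sum of weights = 7271
Weighted mean = 1774925 / 7271 = 244.11016

244.1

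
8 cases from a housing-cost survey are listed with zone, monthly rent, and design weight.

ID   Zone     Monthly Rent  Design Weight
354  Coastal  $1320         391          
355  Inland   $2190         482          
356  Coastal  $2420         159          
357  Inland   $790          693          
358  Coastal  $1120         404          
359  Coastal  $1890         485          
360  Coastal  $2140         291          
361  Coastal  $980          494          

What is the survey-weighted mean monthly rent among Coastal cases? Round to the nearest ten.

1520

Coastal rows: 354, 356, 358, 359, 360, 361
Weighted sum = 1320×391 + 2420×159 + 1120×404 + 1890×485 + 2140×291 + 980×494
  = 3376890
Sum of weights = 2224
Weighted mean = 3376890 / 2224 = 1518.3858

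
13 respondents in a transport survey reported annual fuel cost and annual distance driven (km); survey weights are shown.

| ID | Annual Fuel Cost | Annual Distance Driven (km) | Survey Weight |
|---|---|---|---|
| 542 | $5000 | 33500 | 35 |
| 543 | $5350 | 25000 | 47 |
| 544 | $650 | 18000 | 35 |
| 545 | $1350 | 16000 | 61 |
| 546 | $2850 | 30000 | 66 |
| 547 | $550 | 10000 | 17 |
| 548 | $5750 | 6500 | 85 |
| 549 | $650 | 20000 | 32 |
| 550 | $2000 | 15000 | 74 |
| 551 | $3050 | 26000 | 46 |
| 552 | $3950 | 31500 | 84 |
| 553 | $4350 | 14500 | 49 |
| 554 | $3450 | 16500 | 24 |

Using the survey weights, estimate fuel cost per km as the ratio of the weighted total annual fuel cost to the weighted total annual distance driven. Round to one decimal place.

0.2

Σ wᵢ·y = 2154600
Σ wᵢ·x = 13354500
Ratio = 2154600 / 13354500 = 0.16133887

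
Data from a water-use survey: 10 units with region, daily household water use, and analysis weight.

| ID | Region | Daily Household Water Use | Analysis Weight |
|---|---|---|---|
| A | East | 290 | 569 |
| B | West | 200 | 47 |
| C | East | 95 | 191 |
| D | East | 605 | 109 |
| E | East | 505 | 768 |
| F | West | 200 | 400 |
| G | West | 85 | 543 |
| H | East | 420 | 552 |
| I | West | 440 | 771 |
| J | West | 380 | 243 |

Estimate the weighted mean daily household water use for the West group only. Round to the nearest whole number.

West rows: B, F, G, I, J
Weighted sum = 200×47 + 200×400 + 85×543 + 440×771 + 380×243
  = 567135
Sum of weights = 47 + 400 + 543 + 771 + 243 = 2004
Weighted mean = 567135 / 2004 = 283.0015

283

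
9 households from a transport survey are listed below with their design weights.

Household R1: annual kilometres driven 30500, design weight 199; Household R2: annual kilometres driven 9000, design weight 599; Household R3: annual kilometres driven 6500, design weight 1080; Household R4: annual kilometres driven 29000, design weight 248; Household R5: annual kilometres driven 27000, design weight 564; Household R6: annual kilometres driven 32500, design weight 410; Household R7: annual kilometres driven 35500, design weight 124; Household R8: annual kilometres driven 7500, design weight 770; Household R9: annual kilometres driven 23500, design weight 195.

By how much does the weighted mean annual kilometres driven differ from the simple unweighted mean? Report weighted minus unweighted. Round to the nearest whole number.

Unweighted sum = 30500 + 9000 + 6500 + 29000 + 27000 + 32500 + 35500 + 7500 + 23500 = 201000
Unweighted mean = 201000 / 9 = 22333.333
Weighted sum = 30500×199 + 9000×599 + 6500×1080 + 29000×248 + 27000×564 + 32500×410 + 35500×124 + 7500×770 + 23500×195
  = 6069500 + 5391000 + 7020000 + 7192000 + 15228000 + 13325000 + 4402000 + 5775000 + 4582500 = 68985000
Sum of weights = 4189
Weighted mean = 68985000 / 4189 = 16468.131
Difference (weighted minus unweighted) = -5865.2025

-5865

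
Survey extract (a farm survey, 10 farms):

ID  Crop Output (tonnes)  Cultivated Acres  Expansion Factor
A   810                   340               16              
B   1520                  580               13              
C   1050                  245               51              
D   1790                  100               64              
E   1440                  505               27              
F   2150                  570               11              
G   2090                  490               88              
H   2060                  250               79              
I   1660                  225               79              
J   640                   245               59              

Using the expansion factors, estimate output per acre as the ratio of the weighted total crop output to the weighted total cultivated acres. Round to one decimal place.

5.3

Σ wᵢ·y = 810×16 + 1520×13 + 1050×51 + 1790×64 + 1440×27 + 2150×11 + 2090×88 + 2060×79 + 1660×79 + 640×59
  = 12960 + 19760 + 53550 + 114560 + 38880 + 23650 + 183920 + 162740 + 131140 + 37760 = 778920
Σ wᵢ·x = 340×16 + 580×13 + 245×51 + 100×64 + 505×27 + 570×11 + 490×88 + 250×79 + 225×79 + 245×59
  = 5440 + 7540 + 12495 + 6400 + 13635 + 6270 + 43120 + 19750 + 17775 + 14455 = 146880
Ratio = 778920 / 146880 = 5.3031046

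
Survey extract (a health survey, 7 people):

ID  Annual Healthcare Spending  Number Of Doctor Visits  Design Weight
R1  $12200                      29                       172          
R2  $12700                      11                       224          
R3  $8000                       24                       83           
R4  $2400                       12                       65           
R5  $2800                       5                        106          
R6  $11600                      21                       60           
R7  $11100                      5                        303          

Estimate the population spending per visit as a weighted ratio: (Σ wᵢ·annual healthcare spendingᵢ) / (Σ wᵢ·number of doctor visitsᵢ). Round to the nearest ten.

750

Σ wᵢ·y = 12200×172 + 12700×224 + 8000×83 + 2400×65 + 2800×106 + 11600×60 + 11100×303
  = 10119300
Σ wᵢ·x = 29×172 + 11×224 + 24×83 + 12×65 + 5×106 + 21×60 + 5×303
  = 13529
Ratio = 10119300 / 13529 = 747.97103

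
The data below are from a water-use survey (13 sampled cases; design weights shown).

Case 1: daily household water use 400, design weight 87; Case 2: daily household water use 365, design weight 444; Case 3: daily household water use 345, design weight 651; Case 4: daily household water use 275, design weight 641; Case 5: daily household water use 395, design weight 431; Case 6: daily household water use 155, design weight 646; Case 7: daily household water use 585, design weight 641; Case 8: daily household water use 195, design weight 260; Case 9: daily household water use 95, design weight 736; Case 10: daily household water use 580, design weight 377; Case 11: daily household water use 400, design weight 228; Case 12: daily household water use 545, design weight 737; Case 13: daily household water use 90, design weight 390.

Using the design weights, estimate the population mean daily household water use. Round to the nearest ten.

340

Weighted sum = 2110335
Sum of weights = 6269
Weighted mean = 2110335 / 6269 = 336.63024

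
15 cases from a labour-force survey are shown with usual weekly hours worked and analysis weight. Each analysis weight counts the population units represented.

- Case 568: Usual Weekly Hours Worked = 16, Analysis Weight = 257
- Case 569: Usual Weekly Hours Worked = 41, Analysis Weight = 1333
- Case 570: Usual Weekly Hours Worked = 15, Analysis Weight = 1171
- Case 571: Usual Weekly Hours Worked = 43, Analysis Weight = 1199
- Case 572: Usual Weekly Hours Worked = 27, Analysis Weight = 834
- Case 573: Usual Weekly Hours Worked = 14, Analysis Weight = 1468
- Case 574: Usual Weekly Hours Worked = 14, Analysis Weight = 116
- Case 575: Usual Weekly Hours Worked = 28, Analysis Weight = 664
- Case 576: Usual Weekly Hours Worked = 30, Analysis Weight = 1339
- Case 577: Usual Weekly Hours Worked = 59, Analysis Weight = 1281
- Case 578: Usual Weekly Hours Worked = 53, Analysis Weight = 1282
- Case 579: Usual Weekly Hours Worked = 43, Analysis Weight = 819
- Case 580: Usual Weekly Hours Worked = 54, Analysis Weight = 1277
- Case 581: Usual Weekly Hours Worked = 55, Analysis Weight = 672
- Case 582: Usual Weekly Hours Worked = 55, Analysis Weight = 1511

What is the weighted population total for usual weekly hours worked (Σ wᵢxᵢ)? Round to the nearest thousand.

599000

Weighted total = 599108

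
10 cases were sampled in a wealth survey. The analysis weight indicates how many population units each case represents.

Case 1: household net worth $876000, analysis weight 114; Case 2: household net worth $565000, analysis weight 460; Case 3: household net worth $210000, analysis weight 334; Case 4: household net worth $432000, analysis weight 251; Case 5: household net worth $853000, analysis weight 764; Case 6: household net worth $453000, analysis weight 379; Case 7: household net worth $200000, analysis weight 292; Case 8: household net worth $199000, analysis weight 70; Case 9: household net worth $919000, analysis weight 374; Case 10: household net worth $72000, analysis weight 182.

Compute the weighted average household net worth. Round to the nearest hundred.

556200

Weighted sum = 876000×114 + 565000×460 + 210000×334 + 432000×251 + 853000×764 + 453000×379 + 200000×292 + 199000×70 + 919000×374 + 72000×182
  = 99864000 + 259900000 + 70140000 + 108432000 + 651692000 + 171687000 + 58400000 + 13930000 + 343706000 + 13104000 = 1790855000
Sum of weights = 114 + 460 + 334 + 251 + 764 + 379 + 292 + 70 + 374 + 182 = 3220
Weighted mean = 1790855000 / 3220 = 556166.15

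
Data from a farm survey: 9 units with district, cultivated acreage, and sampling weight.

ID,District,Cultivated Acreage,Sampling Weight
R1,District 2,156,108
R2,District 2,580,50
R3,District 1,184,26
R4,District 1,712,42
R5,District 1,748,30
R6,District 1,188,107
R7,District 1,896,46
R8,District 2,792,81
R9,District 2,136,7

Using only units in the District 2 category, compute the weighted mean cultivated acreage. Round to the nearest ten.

450

District 2 rows: R1, R2, R8, R9
Weighted sum = 156×108 + 580×50 + 792×81 + 136×7
  = 16848 + 29000 + 64152 + 952 = 110952
Sum of weights = 108 + 50 + 81 + 7 = 246
Weighted mean = 110952 / 246 = 451.02439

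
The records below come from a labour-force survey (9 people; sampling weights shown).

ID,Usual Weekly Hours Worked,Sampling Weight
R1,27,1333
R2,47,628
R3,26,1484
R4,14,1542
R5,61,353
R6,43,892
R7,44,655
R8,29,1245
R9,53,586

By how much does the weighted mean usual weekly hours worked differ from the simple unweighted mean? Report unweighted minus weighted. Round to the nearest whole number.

Unweighted sum = 27 + 47 + 26 + 14 + 61 + 43 + 44 + 29 + 53 = 344
Unweighted mean = 344 / 9 = 38.222222
Weighted sum = 27×1333 + 47×628 + 26×1484 + 14×1542 + 61×353 + 43×892 + 44×655 + 29×1245 + 53×586
  = 35991 + 29516 + 38584 + 21588 + 21533 + 38356 + 28820 + 36105 + 31058 = 281551
Sum of weights = 1333 + 628 + 1484 + 1542 + 353 + 892 + 655 + 1245 + 586 = 8718
Weighted mean = 281551 / 8718 = 32.295366
Difference (unweighted minus weighted) = 5.9268563

6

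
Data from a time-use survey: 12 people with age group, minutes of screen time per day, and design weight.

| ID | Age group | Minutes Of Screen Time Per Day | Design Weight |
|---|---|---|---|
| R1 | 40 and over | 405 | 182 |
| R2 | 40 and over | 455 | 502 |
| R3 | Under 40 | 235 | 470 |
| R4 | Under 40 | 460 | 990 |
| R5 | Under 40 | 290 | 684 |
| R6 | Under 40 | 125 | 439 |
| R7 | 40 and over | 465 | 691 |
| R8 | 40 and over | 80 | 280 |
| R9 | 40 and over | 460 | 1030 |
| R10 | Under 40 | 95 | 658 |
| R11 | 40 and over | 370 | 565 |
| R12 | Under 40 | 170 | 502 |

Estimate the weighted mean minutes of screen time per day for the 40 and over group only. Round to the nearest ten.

40 and over rows: R1, R2, R7, R8, R9, R11
Weighted sum = 405×182 + 455×502 + 465×691 + 80×280 + 460×1030 + 370×565
  = 1328685
Sum of weights = 3250
Weighted mean = 1328685 / 3250 = 408.82615

410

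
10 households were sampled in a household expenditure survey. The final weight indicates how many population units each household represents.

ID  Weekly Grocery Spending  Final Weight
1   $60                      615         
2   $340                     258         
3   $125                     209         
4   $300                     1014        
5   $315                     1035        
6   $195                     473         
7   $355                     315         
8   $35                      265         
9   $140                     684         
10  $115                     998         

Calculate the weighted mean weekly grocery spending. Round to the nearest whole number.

Weighted sum = 60×615 + 340×258 + 125×209 + 300×1014 + 315×1035 + 195×473 + 355×315 + 35×265 + 140×684 + 115×998
  = 1204835
Sum of weights = 5866
Weighted mean = 1204835 / 5866 = 205.39294

205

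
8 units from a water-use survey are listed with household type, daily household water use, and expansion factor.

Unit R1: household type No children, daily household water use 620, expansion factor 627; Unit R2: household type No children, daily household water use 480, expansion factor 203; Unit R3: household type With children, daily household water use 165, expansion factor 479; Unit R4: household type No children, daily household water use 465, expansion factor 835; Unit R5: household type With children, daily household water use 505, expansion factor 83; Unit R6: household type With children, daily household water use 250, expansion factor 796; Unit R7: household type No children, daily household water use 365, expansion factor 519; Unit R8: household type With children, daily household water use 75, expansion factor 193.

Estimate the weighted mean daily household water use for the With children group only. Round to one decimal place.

215.6

With children rows: R3, R5, R6, R8
Weighted sum = 165×479 + 505×83 + 250×796 + 75×193
  = 334425
Sum of weights = 479 + 83 + 796 + 193 = 1551
Weighted mean = 334425 / 1551 = 215.61896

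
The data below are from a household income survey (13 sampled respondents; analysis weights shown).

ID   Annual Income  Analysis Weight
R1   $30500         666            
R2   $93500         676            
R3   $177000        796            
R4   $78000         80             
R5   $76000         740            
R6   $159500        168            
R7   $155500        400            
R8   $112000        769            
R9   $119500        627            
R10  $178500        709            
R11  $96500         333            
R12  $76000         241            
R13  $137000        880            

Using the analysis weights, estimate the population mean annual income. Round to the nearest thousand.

118000

Weighted sum = 834508500
Sum of weights = 7085
Weighted mean = 834508500 / 7085 = 117785.25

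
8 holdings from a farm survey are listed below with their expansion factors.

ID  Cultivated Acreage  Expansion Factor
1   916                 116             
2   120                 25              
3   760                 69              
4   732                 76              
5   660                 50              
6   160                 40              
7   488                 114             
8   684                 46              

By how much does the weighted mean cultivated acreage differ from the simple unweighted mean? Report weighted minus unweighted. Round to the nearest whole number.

76

Unweighted sum = 916 + 120 + 760 + 732 + 660 + 160 + 488 + 684 = 4520
Unweighted mean = 4520 / 8 = 565
Weighted sum = 916×116 + 120×25 + 760×69 + 732×76 + 660×50 + 160×40 + 488×114 + 684×46
  = 343824
Sum of weights = 116 + 25 + 69 + 76 + 50 + 40 + 114 + 46 = 536
Weighted mean = 343824 / 536 = 641.46269
Difference (weighted minus unweighted) = 76.462687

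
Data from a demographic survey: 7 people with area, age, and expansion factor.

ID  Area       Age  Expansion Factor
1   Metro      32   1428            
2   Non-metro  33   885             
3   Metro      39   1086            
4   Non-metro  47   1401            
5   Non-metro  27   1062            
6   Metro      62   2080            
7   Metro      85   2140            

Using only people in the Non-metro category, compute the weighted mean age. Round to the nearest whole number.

37

Non-metro rows: 2, 4, 5
Weighted sum = 33×885 + 47×1401 + 27×1062
  = 123726
Sum of weights = 885 + 1401 + 1062 = 3348
Weighted mean = 123726 / 3348 = 36.955197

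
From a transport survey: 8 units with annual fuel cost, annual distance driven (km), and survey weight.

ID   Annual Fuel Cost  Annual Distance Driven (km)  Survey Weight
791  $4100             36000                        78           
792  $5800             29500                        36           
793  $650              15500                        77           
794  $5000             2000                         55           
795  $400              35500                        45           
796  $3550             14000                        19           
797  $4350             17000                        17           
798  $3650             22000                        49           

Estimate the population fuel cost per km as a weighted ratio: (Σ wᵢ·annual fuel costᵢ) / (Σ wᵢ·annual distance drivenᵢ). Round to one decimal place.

Σ wᵢ·y = 1191900
Σ wᵢ·x = 8404000
Ratio = 1191900 / 8404000 = 0.14182532

0.1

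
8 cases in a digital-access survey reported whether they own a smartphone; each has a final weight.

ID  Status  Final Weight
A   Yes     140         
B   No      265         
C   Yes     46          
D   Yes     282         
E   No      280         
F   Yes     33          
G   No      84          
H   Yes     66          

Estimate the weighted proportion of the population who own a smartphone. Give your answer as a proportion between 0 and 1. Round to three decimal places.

Sum of weights for 'Yes' = 140 + 46 + 282 + 33 + 66 = 567
Total weight = 140 + 265 + 46 + 282 + 280 + 33 + 84 + 66 = 1196
Weighted proportion = 567 / 1196 = 0.47408027

0.474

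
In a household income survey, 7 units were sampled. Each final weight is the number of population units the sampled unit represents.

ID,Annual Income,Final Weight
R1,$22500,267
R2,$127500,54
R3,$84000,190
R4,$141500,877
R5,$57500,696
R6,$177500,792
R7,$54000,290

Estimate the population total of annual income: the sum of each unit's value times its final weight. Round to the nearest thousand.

Weighted total = 349208000

349208000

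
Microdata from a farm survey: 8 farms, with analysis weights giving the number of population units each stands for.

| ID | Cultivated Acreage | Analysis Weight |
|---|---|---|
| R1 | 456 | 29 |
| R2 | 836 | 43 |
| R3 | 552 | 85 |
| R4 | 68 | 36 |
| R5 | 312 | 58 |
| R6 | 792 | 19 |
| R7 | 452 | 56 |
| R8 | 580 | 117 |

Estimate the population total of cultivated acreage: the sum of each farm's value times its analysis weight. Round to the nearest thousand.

Weighted total = 456×29 + 836×43 + 552×85 + 68×36 + 312×58 + 792×19 + 452×56 + 580×117
  = 13224 + 35948 + 46920 + 2448 + 18096 + 15048 + 25312 + 67860 = 224856

225000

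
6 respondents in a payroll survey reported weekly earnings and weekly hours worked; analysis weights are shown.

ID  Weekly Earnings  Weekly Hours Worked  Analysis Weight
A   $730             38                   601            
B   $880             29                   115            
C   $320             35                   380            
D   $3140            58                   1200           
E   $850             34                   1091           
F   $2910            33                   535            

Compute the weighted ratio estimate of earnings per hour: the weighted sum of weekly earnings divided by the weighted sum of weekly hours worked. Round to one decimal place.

Σ wᵢ·y = 730×601 + 880×115 + 320×380 + 3140×1200 + 850×1091 + 2910×535
  = 6913730
Σ wᵢ·x = 38×601 + 29×115 + 35×380 + 58×1200 + 34×1091 + 33×535
  = 22838 + 3335 + 13300 + 69600 + 37094 + 17655 = 163822
Ratio = 6913730 / 163822 = 42.202696

42.2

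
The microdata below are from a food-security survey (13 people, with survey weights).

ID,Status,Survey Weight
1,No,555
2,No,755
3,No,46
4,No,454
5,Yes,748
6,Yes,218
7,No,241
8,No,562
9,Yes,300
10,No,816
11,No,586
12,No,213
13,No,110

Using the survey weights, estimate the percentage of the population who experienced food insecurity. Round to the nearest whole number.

23

Sum of weights for 'Yes' = 748 + 218 + 300 = 1266
Total weight = 5604
Weighted proportion = 1266 / 5604 = 0.22591006 → 22.591006%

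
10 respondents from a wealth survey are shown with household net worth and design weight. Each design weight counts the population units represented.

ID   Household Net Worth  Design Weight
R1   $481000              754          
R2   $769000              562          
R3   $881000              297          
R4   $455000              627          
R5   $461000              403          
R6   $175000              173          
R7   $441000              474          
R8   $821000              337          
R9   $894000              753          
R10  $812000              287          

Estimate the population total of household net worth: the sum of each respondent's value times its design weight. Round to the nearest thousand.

Weighted total = 481000×754 + 769000×562 + 881000×297 + 455000×627 + 461000×403 + 175000×173 + 441000×474 + 821000×337 + 894000×753 + 812000×287
  = 362674000 + 432178000 + 261657000 + 285285000 + 185783000 + 30275000 + 209034000 + 276677000 + 673182000 + 233044000 = 2949789000

2949789000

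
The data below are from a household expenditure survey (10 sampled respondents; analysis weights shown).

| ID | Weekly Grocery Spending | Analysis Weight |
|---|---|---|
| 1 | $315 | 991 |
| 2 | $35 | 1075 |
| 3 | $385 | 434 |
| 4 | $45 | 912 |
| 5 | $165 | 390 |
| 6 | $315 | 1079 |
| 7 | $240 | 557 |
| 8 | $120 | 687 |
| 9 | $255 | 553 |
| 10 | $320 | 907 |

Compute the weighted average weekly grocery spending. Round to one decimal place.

Weighted sum = 315×991 + 35×1075 + 385×434 + 45×912 + 165×390 + 315×1079 + 240×557 + 120×687 + 255×553 + 320×907
  = 1609530
Sum of weights = 991 + 1075 + 434 + 912 + 390 + 1079 + 557 + 687 + 553 + 907 = 7585
Weighted mean = 1609530 / 7585 = 212.19908

212.2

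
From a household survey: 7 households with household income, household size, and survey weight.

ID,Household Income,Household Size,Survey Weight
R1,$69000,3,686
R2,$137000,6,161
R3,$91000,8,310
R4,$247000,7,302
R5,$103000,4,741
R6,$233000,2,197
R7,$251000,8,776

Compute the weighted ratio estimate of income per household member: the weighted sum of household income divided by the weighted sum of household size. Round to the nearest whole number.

28468

Σ wᵢ·y = 69000×686 + 137000×161 + 91000×310 + 247000×302 + 103000×741 + 233000×197 + 251000×776
  = 47334000 + 22057000 + 28210000 + 74594000 + 76323000 + 45901000 + 194776000 = 489195000
Σ wᵢ·x = 3×686 + 6×161 + 8×310 + 7×302 + 4×741 + 2×197 + 8×776
  = 2058 + 966 + 2480 + 2114 + 2964 + 394 + 6208 = 17184
Ratio = 489195000 / 17184 = 28468.052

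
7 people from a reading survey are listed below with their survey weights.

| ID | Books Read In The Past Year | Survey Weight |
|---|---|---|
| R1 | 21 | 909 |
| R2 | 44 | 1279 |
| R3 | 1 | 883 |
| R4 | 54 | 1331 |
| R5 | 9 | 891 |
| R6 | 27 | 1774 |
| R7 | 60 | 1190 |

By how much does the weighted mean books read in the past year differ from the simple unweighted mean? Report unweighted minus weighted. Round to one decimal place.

Unweighted sum = 21 + 44 + 1 + 54 + 9 + 27 + 60 = 216
Unweighted mean = 216 / 7 = 30.857143
Weighted sum = 21×909 + 44×1279 + 1×883 + 54×1331 + 9×891 + 27×1774 + 60×1190
  = 19089 + 56276 + 883 + 71874 + 8019 + 47898 + 71400 = 275439
Sum of weights = 909 + 1279 + 883 + 1331 + 891 + 1774 + 1190 = 8257
Weighted mean = 275439 / 8257 = 33.358241
Difference (unweighted minus weighted) = -2.5010986

-2.5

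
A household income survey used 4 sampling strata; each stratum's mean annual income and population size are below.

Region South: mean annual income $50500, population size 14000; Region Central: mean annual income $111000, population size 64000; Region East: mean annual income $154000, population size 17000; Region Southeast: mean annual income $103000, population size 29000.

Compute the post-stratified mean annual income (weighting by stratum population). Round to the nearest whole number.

Σ Nₕ·x̄ₕ = 50500×14000 + 111000×64000 + 154000×17000 + 103000×29000
  = 707000000 + 7104000000 + 2618000000 + 2987000000 = 13416000000
Σ Nₕ = 124000
Overall mean = 13416000000 / 124000 = 108193.55

108194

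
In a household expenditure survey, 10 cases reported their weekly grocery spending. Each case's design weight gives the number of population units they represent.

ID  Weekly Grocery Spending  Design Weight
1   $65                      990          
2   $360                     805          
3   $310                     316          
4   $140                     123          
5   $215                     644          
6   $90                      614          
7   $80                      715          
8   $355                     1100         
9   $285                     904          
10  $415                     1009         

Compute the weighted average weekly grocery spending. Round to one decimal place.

247.5

Weighted sum = 1787125
Sum of weights = 7220
Weighted mean = 1787125 / 7220 = 247.52424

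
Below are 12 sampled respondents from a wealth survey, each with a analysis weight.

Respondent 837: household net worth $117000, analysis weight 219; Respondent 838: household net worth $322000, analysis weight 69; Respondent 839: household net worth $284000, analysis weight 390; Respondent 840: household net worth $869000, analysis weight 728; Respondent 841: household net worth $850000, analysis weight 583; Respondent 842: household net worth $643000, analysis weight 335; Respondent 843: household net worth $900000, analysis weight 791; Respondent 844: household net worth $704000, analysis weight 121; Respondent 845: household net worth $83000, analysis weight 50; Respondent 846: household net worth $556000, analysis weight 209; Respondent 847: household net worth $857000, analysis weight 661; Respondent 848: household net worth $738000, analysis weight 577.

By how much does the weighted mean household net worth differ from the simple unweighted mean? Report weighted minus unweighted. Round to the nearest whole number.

143964

Unweighted sum = 117000 + 322000 + 284000 + 869000 + 850000 + 643000 + 900000 + 704000 + 83000 + 556000 + 857000 + 738000 = 6923000
Unweighted mean = 6923000 / 12 = 576916.67
Weighted sum = 117000×219 + 322000×69 + 284000×390 + 869000×728 + 850000×583 + 643000×335 + 900000×791 + 704000×121 + 83000×50 + 556000×209 + 857000×661 + 738000×577
  = 25623000 + 22218000 + 110760000 + 632632000 + 495550000 + 215405000 + 711900000 + 85184000 + 4150000 + 116204000 + 566477000 + 425826000 = 3411929000
Sum of weights = 219 + 69 + 390 + 728 + 583 + 335 + 791 + 121 + 50 + 209 + 661 + 577 = 4733
Weighted mean = 3411929000 / 4733 = 720880.84
Difference (weighted minus unweighted) = 143964.17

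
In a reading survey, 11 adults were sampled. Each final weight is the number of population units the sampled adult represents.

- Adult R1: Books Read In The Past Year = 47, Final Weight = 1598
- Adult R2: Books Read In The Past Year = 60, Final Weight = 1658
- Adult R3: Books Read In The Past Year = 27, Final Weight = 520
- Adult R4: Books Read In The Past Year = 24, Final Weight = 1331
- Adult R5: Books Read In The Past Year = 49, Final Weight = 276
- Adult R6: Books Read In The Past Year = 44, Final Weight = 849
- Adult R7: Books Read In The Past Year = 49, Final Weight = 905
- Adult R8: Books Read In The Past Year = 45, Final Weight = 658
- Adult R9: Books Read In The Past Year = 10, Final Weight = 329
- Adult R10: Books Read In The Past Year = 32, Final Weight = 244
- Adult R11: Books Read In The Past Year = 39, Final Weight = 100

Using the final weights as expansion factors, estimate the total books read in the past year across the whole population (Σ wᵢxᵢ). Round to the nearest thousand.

360000

Weighted total = 360403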